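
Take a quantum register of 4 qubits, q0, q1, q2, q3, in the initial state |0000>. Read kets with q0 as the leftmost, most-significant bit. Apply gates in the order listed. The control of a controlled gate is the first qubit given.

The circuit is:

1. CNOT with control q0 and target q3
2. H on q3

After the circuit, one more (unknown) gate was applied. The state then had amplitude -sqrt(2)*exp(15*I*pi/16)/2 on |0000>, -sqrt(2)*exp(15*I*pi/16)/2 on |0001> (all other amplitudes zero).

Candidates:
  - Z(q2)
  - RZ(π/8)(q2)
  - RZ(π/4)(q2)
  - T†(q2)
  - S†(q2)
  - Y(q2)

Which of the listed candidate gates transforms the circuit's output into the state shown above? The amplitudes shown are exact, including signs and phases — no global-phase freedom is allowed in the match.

The unique candidate consistent with the amplitudes is RZ(π/8)(q2).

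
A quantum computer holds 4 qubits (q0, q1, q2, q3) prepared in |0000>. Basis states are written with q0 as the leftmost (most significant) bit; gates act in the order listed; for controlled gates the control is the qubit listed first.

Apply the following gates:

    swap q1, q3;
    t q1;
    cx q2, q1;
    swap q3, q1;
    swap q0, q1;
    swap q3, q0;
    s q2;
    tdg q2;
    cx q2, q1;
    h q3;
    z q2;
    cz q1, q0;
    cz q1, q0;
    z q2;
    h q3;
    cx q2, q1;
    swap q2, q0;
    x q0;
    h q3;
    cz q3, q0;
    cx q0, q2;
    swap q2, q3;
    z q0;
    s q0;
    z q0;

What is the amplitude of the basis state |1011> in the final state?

The amplitude on |1011> is -sqrt(2)*I/2. Key observation: steps 9-16 multiply out to the identity, so the circuit reduces to the remaining gates.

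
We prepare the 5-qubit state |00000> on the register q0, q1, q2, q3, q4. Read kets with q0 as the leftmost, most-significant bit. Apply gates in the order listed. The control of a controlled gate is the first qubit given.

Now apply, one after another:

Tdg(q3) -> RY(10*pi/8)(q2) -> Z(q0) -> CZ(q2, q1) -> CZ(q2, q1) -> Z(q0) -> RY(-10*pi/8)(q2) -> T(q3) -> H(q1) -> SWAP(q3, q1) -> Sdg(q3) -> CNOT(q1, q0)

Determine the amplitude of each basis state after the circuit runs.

The final amplitudes are sqrt(2)/2 on |00000>, -sqrt(2)*I/2 on |00010>, and 0 on every other basis state. Key observation: the block from step 1 through step 8 cancels to the identity and can be dropped.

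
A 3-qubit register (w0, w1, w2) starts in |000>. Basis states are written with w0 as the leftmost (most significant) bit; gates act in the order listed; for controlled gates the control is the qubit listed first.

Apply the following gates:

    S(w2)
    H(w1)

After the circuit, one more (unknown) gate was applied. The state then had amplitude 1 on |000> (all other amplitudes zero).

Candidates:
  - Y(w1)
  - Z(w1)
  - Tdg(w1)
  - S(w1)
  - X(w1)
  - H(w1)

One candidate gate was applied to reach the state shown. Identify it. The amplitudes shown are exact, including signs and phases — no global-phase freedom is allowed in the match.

It was H(w1) that produced the state shown.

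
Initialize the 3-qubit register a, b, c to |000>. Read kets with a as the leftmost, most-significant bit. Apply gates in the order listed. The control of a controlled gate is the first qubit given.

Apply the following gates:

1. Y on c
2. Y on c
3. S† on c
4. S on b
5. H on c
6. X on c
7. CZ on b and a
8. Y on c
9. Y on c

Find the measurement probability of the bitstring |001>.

The probability of measuring |001> is 1/2.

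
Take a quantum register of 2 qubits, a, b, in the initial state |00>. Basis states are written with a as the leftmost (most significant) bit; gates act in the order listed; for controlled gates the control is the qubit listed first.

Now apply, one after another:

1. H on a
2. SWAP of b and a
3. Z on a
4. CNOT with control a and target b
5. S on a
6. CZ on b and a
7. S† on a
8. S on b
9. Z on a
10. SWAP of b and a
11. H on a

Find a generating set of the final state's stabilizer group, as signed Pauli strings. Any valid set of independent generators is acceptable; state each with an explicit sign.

The final state is stabilized by the group generated by -YI, +IZ; other independent generating sets are equally valid.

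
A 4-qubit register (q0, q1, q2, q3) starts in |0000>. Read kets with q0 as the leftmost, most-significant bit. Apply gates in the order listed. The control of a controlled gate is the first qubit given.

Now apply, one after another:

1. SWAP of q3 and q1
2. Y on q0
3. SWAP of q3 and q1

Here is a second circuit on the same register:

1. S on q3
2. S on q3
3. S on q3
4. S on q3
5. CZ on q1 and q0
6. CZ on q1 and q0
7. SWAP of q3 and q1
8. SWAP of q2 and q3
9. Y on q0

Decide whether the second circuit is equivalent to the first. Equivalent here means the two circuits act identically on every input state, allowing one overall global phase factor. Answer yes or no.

No: there is an input state on which the two circuits produce genuinely different outputs (not merely differing by a phase).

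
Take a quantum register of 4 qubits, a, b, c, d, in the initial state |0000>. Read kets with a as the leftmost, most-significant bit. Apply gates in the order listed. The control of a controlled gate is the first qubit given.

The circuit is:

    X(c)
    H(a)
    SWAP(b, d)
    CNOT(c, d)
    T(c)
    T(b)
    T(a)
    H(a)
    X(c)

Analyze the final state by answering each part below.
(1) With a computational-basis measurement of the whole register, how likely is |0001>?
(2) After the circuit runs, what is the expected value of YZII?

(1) A full measurement returns |0001> with probability sqrt(2)/4 + 1/2.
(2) In the final state, YZII has expectation -sqrt(2)/2.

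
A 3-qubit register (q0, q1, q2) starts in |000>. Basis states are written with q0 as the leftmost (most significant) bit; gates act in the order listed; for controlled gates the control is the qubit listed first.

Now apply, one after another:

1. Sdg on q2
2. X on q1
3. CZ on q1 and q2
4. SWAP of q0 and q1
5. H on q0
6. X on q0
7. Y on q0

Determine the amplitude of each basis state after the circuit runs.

The final amplitudes are -sqrt(2)*I/2 on |000>, -sqrt(2)*I/2 on |100>, and 0 on every other basis state.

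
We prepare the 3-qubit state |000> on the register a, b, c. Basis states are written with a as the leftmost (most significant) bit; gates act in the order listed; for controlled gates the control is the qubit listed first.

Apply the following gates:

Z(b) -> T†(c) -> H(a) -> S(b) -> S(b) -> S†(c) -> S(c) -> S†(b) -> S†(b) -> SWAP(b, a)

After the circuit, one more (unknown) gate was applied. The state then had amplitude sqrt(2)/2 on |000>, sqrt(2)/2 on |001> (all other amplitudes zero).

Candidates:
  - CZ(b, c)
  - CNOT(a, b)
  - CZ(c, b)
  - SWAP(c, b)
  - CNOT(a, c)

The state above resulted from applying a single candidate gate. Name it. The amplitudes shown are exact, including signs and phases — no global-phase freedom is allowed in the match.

The unique candidate consistent with the amplitudes is SWAP(c, b). Key observation: steps 4-9 multiply out to the identity, so the circuit reduces to the remaining gates.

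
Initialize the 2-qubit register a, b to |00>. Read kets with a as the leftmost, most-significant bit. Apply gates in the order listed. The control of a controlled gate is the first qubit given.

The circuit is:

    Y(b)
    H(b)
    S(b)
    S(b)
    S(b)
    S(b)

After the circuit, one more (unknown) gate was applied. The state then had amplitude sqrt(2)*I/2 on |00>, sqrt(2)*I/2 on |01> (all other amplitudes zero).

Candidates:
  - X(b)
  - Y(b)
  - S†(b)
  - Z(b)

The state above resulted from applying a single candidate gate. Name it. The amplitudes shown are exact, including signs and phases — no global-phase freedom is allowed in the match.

The applied gate was Z(b). Key observation: the block from step 3 through step 6 cancels to the identity and can be dropped.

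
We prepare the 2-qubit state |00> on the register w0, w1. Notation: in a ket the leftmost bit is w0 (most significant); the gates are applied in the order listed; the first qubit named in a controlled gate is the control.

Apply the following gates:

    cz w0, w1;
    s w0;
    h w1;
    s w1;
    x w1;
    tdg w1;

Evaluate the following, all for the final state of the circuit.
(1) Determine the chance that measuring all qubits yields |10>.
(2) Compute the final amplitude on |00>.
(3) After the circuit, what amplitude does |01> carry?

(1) The probability of measuring |10> is 0.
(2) |00> carries amplitude sqrt(2)*I/2 in the final state.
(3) The amplitude on |01> is -sqrt(2)*exp(3*I*pi/4)/2.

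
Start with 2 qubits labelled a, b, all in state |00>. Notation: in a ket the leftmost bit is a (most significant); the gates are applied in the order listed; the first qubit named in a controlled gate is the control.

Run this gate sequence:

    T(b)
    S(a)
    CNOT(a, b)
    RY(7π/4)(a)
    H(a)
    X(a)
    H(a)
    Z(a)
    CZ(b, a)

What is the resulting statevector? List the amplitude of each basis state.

The resulting statevector has amplitude -sqrt(sqrt(2) + 2)/2 on |00>, 0 on |01>, sqrt(2 - sqrt(2))/2 on |10>, 0 on |11>. Key observation: gates 5-8 undo each other exactly, leaving only the rest of the circuit to track.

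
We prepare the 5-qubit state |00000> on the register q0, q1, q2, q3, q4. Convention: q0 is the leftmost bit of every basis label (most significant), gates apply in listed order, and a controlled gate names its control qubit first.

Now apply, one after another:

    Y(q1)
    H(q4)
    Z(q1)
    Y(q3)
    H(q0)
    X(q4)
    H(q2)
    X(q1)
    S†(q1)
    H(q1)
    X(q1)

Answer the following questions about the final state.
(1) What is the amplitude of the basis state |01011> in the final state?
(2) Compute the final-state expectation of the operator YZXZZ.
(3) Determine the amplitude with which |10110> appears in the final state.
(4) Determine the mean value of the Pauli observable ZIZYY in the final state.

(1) |01011> carries amplitude 1/4 in the final state.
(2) In the final state, YZXZZ has expectation 0.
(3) |10110> carries amplitude 1/4 in the final state.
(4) The expectation value of ZIZYY is 0.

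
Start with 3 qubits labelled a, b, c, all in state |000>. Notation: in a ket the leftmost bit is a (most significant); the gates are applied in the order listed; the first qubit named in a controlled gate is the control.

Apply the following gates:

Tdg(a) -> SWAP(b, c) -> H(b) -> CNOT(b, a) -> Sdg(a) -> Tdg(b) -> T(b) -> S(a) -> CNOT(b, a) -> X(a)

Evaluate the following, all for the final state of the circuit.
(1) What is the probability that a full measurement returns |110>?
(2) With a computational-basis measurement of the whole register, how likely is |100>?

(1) Outcome |110> occurs with probability 1/2. Key observation: the block from step 4 through step 9 cancels to the identity and can be dropped.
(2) Outcome |100> occurs with probability 1/2.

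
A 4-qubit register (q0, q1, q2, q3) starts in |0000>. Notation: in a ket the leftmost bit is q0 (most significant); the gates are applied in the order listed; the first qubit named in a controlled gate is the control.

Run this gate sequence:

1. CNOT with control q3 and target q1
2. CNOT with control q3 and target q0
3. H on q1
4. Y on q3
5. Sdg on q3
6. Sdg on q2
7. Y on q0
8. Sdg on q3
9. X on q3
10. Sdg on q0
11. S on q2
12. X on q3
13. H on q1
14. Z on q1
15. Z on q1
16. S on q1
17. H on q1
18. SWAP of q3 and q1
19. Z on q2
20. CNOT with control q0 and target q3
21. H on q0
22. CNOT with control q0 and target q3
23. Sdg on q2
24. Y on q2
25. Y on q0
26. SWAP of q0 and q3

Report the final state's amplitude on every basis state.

After the circuit, the state carries amplitude I/2 on |0110>, I/2 on |0111>, I/2 on |1110>, I/2 on |1111>, and 0 on every other basis state.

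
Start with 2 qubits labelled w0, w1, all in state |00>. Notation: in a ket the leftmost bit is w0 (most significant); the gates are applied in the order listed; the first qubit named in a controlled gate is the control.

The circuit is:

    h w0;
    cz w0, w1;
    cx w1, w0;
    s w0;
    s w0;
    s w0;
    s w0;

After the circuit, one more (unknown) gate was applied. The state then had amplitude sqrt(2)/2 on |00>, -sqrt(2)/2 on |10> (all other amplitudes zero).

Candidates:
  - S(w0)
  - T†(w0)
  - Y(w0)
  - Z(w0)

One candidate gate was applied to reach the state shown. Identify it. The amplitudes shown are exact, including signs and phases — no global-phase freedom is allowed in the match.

The applied gate was Z(w0). Key observation: the block from step 4 through step 7 cancels to the identity and can be dropped.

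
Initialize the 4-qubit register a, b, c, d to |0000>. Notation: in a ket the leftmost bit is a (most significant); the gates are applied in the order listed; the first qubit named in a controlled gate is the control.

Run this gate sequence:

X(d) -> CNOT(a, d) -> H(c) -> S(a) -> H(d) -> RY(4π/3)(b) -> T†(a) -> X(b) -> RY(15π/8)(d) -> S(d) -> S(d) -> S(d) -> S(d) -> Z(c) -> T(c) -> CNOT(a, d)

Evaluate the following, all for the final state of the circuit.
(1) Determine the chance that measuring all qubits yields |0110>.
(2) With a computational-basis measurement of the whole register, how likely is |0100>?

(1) Outcome |0110> occurs with probability 1/16 - sqrt(2 - sqrt(2))/32. Key observation: gates 10-13 undo each other exactly, leaving only the rest of the circuit to track.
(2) The probability of measuring |0100> is 1/16 - sqrt(2 - sqrt(2))/32.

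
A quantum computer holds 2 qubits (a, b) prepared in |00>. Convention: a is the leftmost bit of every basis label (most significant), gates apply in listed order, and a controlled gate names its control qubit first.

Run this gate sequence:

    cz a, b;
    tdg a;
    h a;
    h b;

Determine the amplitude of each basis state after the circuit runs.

The final amplitudes are 1/2 on |00>, 1/2 on |01>, 1/2 on |10>, 1/2 on |11>.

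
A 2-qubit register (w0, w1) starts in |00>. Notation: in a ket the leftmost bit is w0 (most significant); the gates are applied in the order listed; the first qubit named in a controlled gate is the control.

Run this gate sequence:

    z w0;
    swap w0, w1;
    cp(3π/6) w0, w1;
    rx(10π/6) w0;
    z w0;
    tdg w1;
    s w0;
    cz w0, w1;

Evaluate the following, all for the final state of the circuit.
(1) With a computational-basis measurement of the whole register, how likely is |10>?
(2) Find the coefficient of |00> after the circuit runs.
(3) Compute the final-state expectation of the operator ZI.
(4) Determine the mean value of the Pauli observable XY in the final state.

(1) The probability of measuring |10> is 1/4.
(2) The final state's coefficient on |00> equals -sqrt(3)/2.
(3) The observable ZI averages to 1/2.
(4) In the final state, XY has expectation 0.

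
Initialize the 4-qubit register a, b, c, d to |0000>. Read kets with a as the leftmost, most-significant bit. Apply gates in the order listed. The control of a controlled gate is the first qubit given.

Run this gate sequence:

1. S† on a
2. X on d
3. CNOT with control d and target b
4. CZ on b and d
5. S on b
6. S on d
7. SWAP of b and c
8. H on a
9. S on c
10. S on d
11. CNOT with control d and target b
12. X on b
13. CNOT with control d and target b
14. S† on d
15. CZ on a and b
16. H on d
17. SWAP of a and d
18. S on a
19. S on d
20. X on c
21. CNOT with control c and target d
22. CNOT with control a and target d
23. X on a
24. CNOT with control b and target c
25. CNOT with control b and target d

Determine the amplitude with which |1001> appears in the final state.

The amplitude on |1001> is 0.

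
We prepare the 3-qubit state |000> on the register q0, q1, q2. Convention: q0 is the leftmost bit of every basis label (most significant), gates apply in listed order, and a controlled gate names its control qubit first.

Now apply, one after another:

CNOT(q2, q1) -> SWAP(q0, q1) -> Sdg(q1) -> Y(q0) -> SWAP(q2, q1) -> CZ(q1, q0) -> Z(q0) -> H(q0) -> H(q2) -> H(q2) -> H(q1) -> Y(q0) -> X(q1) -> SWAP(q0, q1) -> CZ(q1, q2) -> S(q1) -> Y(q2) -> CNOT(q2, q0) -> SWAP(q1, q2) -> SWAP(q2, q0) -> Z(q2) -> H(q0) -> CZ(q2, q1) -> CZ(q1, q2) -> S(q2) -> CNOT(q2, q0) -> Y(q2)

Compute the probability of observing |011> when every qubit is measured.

A full measurement returns |011> with probability 1/4. Key observation: steps 9-10 multiply out to the identity, so the circuit reduces to the remaining gates.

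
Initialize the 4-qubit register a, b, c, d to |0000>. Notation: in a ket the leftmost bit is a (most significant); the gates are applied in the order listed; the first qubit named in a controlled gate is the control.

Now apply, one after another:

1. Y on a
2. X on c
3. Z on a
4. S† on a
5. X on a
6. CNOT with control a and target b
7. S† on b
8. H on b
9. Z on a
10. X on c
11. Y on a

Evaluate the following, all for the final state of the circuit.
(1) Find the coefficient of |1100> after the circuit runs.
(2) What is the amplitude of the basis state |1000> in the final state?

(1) The final state's coefficient on |1100> equals -sqrt(2)*I/2.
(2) |1000> carries amplitude -sqrt(2)*I/2 in the final state.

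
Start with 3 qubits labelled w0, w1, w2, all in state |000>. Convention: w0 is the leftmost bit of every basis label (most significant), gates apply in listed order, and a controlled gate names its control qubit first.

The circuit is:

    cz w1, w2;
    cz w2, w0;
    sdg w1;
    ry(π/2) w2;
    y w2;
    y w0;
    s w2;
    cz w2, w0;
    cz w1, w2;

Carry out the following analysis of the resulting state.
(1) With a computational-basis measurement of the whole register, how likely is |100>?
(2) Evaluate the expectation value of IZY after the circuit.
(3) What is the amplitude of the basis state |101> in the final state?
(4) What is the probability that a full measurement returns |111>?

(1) The probability of measuring |100> is 1/2.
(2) The expectation value of IZY is 1.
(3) The amplitude on |101> is sqrt(2)*I/2.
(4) The probability of measuring |111> is 0.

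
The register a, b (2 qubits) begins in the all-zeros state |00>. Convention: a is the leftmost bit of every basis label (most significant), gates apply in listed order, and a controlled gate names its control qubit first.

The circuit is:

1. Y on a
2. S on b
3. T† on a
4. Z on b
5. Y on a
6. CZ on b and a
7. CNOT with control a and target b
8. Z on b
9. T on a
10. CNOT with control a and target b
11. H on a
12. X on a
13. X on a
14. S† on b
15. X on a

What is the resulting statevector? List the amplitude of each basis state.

After the circuit, the state carries amplitude -sqrt(2)*exp(3*I*pi/4)/2 on |00>, 0 on |01>, -sqrt(2)*exp(3*I*pi/4)/2 on |10>, 0 on |11>. Key observation: gates 12-13 undo each other exactly, leaving only the rest of the circuit to track.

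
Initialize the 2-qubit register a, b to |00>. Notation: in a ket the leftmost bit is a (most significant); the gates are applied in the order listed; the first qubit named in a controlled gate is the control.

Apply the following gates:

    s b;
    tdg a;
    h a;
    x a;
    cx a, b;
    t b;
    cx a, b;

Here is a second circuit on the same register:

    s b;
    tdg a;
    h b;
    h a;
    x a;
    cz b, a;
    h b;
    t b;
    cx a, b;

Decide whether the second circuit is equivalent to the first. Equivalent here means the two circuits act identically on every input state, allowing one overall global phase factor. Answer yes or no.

Yes — the two circuits implement the same unitary up to a global phase.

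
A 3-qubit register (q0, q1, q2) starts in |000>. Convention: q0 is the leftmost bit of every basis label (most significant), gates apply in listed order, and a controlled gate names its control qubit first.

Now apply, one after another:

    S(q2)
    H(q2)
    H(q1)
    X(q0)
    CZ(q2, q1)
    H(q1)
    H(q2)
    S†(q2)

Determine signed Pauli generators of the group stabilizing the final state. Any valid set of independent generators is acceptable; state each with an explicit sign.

One valid set of independent stabilizer generators is +IXZ, -IZY, -ZII (any independent generating set of the same group is equally correct).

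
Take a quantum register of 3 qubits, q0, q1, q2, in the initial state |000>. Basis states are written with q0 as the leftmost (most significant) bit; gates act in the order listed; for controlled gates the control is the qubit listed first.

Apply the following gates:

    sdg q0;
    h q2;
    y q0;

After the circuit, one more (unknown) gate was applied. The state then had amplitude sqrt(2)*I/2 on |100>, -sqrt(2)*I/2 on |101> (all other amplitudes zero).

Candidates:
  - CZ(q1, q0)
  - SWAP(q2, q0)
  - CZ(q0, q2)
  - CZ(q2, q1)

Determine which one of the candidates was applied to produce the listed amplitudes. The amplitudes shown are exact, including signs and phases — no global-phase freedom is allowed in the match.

The applied gate was CZ(q0, q2).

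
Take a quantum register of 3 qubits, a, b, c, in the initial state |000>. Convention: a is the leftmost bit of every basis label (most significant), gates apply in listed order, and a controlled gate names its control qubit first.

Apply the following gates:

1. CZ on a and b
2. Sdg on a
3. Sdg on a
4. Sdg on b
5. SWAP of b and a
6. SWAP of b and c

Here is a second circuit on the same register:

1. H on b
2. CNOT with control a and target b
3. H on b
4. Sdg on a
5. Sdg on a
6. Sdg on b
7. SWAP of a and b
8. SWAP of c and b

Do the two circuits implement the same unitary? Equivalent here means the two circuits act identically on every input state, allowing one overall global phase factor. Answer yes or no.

Yes: on every input state the two circuits agree up to one overall phase factor.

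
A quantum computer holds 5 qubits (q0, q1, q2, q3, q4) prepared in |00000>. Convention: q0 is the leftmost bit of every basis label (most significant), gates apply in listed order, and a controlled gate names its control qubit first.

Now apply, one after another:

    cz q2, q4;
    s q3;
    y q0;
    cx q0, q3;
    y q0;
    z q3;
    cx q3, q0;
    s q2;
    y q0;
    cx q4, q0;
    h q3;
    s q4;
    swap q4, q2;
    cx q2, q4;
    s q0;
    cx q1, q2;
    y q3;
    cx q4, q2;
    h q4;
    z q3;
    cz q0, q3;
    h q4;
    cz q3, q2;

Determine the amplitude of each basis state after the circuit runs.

After the circuit, the state carries amplitude -sqrt(2)/2 on |00000>, sqrt(2)/2 on |00010>, and 0 on every other basis state.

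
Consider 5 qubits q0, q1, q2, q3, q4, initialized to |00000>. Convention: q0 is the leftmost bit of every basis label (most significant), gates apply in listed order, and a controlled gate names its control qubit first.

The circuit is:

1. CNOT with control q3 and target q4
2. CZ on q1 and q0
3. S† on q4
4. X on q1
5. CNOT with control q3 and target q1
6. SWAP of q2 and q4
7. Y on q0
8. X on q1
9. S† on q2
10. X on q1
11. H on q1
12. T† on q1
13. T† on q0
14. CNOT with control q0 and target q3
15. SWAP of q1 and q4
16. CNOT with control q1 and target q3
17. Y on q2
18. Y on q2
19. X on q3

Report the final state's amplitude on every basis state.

The resulting statevector has amplitude sqrt(2)*exp(I*pi/4)/2 on |10000>, -sqrt(2)/2 on |10001>, and 0 on every other basis state.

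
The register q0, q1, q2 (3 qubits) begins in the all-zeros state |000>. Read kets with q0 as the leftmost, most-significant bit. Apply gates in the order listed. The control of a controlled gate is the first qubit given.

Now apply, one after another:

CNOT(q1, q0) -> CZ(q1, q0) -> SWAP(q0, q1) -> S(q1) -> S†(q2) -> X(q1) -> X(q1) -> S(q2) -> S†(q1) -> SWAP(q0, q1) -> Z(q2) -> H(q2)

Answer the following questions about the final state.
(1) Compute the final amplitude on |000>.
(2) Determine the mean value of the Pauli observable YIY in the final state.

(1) The final state's coefficient on |000> equals sqrt(2)/2.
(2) The observable YIY averages to 0.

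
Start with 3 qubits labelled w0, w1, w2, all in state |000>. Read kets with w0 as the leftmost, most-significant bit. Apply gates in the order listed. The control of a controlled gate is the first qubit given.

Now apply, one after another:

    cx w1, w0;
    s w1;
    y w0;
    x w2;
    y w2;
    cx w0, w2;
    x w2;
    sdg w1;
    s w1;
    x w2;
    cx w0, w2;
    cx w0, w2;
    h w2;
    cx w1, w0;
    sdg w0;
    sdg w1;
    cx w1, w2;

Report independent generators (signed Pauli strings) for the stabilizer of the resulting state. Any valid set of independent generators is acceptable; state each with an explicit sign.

The final state is stabilized by the group generated by -IIX, -ZII, +IZI; other independent generating sets are equally valid.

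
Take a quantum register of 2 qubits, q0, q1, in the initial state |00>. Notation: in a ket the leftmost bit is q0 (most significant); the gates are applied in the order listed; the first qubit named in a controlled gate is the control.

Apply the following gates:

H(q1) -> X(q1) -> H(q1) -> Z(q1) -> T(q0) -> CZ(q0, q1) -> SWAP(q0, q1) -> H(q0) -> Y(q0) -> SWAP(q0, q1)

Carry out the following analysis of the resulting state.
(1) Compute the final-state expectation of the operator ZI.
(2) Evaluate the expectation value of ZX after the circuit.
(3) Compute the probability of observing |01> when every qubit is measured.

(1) The expectation value of ZI is 1. Key observation: gates 1-4 undo each other exactly, leaving only the rest of the circuit to track.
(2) The expectation value of ZX is -1.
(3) A full measurement returns |01> with probability 1/2.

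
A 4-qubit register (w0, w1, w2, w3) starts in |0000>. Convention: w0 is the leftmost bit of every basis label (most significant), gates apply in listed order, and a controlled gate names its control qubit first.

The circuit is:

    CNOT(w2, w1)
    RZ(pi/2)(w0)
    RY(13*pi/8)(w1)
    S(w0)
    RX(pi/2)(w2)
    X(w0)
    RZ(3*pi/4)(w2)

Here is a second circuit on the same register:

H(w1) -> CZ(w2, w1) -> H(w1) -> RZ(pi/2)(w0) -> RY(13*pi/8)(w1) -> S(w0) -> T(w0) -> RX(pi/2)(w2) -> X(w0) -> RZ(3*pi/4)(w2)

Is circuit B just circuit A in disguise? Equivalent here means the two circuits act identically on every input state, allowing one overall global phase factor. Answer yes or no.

No — the two circuits implement different unitaries, even allowing a global phase.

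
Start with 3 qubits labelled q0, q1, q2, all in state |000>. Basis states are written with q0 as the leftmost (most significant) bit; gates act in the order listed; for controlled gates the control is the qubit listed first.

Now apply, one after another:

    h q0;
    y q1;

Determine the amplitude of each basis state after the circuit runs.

After the circuit, the state carries amplitude sqrt(2)*I/2 on |010>, sqrt(2)*I/2 on |110>, and 0 on every other basis state.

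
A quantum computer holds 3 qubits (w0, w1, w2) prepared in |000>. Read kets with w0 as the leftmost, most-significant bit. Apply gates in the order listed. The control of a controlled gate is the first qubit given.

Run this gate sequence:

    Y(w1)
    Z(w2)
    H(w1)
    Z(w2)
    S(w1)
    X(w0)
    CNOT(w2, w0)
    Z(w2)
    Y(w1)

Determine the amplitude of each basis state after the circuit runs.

The final amplitudes are -sqrt(2)*I/2 on |100>, -sqrt(2)/2 on |110>, and 0 on every other basis state.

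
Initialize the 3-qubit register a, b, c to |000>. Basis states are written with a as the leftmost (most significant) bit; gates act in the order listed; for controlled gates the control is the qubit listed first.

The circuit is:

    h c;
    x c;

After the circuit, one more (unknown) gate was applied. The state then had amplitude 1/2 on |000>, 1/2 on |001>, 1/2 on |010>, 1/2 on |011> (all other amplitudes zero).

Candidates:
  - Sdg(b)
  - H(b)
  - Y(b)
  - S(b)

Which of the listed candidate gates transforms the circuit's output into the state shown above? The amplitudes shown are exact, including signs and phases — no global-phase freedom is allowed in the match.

The applied gate was H(b).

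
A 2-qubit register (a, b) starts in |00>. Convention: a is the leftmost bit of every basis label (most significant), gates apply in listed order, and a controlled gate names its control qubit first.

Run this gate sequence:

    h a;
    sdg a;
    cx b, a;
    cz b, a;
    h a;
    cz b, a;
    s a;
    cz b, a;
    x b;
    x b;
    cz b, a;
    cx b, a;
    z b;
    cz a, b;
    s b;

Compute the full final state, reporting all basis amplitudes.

The resulting statevector has amplitude 1/2 - I/2 on |00>, 0 on |01>, -1/2 + I/2 on |10>, 0 on |11>.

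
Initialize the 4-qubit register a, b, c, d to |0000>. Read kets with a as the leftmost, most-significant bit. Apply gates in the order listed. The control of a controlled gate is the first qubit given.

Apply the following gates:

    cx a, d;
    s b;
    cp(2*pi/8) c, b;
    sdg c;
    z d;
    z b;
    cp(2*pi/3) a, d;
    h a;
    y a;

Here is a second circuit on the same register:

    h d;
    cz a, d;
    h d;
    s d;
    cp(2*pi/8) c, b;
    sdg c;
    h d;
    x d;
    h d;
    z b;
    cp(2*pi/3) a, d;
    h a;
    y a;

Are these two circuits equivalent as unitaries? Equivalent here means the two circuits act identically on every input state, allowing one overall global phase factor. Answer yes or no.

No, they are not equivalent — no single phase factor reconciles the two unitaries.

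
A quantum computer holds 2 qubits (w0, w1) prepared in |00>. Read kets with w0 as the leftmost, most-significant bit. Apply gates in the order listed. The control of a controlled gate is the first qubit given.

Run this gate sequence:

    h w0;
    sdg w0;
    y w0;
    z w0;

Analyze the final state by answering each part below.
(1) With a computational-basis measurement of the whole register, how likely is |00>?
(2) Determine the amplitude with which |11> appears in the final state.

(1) The probability of measuring |00> is 1/2.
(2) |11> carries amplitude 0 in the final state.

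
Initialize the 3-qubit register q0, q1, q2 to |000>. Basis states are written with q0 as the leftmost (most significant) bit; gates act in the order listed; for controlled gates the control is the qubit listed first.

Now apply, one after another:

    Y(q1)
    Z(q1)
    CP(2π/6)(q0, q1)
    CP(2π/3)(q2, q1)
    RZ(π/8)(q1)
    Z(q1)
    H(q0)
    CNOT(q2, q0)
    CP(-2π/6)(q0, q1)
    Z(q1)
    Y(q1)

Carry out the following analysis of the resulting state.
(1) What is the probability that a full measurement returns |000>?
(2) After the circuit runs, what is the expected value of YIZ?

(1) A full measurement returns |000> with probability 1/2.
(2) The observable YIZ averages to -sqrt(3)/2.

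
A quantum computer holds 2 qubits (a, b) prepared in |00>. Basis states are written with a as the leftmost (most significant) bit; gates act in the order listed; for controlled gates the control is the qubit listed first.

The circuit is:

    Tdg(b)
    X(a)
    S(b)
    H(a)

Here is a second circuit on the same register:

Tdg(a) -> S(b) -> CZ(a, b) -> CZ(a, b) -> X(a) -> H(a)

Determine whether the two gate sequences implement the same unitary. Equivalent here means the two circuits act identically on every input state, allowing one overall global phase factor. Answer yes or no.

No — the two circuits implement different unitaries, even allowing a global phase.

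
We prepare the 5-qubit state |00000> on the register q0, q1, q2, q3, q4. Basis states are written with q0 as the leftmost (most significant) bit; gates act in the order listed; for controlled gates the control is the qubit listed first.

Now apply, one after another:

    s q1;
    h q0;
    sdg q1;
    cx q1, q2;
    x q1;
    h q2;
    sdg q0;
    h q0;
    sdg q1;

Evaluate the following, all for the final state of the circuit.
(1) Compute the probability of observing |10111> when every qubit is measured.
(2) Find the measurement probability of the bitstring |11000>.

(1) A full measurement returns |10111> with probability 0.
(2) The probability of measuring |11000> is 1/4.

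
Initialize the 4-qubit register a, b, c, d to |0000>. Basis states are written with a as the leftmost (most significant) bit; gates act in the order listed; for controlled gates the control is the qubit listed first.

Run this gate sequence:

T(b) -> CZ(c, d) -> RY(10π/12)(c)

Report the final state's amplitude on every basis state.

The final amplitudes are -sqrt(2)/4 + sqrt(6)/4 on |0000>, sqrt(2)/4 + sqrt(6)/4 on |0010>, and 0 on every other basis state.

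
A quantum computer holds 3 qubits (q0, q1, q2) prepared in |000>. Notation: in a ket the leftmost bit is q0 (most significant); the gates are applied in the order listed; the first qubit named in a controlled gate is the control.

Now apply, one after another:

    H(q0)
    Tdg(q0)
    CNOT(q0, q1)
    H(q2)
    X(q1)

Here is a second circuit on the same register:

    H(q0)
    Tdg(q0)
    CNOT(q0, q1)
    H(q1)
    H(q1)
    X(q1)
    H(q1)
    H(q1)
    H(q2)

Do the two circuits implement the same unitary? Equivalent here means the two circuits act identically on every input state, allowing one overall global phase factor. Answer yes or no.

Yes: on every input state the two circuits agree up to one overall phase factor.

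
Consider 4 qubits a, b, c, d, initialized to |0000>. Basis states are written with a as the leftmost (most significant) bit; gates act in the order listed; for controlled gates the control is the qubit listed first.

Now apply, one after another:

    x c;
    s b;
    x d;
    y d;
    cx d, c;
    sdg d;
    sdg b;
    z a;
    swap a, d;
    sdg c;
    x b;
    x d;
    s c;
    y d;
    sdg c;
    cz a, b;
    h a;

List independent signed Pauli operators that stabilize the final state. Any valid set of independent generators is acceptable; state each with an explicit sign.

One valid set of independent stabilizer generators is +XIII, -IZII, -IIZI, +IIIZ (any independent generating set of the same group is equally correct).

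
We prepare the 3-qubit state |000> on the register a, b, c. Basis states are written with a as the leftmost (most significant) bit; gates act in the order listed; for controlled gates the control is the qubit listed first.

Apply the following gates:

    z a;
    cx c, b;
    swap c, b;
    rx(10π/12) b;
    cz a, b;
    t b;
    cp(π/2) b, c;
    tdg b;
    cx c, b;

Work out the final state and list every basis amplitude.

The resulting statevector has amplitude -sqrt(2)/4 + sqrt(6)/4 on |000>, I*(-sqrt(6) - sqrt(2))/4 on |010>, and 0 on every other basis state.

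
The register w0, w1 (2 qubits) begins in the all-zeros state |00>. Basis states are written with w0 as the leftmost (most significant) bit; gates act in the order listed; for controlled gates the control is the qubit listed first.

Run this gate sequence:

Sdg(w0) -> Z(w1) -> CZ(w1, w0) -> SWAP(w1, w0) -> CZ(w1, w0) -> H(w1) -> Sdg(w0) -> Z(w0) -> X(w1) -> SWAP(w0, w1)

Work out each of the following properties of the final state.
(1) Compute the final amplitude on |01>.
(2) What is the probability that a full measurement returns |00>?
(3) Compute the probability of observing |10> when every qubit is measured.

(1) The amplitude on |01> is 0.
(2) Outcome |00> occurs with probability 1/2.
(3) The probability of measuring |10> is 1/2.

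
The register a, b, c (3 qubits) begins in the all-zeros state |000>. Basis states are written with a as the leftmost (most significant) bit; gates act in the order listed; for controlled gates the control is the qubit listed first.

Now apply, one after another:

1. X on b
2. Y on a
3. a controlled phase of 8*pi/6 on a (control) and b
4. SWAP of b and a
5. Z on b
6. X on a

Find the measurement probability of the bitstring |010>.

A full measurement returns |010> with probability 1.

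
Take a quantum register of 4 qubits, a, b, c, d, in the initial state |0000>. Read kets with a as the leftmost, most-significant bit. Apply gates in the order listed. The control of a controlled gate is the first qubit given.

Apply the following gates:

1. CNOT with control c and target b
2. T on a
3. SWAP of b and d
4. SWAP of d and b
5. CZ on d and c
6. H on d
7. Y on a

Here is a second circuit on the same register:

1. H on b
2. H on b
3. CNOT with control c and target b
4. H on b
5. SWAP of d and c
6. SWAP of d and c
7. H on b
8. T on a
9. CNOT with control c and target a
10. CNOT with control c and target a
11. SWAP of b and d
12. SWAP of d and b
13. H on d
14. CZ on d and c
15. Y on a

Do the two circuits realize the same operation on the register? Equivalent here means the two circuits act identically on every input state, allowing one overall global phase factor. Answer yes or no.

No, they are not equivalent — no single phase factor reconciles the two unitaries.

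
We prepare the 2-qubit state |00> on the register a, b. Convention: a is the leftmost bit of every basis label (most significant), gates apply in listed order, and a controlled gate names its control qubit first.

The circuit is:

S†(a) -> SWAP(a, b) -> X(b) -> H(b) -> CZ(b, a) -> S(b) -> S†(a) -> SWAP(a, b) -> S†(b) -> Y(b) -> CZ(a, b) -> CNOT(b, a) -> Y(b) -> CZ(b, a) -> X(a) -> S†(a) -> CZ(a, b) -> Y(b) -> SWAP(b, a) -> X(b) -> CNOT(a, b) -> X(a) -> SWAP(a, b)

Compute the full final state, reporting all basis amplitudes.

After the circuit, the state carries amplitude sqrt(2)*I/2 on |00>, 0 on |01>, sqrt(2)*I/2 on |10>, 0 on |11>.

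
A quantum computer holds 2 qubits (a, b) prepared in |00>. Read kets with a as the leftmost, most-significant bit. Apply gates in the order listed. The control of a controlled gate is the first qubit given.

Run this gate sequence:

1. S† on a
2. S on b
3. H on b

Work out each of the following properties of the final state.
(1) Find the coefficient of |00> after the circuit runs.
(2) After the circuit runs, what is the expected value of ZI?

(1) |00> carries amplitude sqrt(2)/2 in the final state.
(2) The expectation value of ZI is 1.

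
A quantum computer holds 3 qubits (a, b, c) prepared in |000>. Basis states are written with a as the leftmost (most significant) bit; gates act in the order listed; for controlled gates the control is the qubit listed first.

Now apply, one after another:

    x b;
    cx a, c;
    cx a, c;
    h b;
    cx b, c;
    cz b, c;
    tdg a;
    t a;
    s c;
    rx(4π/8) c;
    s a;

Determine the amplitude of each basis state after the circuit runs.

The final amplitudes are 1/2 on |000>, -I/2 on |001>, 1/2 on |010>, I/2 on |011>, 0 on |100>, 0 on |101>, 0 on |110>, 0 on |111>.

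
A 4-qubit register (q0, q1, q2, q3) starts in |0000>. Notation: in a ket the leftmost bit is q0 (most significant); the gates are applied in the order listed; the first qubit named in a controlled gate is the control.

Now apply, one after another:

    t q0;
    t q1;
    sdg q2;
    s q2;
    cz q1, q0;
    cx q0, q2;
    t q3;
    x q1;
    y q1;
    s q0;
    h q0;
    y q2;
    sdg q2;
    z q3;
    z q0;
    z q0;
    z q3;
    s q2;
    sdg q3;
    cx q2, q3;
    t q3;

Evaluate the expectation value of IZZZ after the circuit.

The observable IZZZ averages to 1. Key observation: the block from step 13 through step 18 cancels to the identity and can be dropped.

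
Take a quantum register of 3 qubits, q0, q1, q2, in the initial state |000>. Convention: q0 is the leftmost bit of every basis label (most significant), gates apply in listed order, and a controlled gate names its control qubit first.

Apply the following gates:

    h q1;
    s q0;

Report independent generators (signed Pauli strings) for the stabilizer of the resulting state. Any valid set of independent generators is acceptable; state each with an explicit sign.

The final state is stabilized by the group generated by +IXI, +ZII, +IIZ; other independent generating sets are equally valid.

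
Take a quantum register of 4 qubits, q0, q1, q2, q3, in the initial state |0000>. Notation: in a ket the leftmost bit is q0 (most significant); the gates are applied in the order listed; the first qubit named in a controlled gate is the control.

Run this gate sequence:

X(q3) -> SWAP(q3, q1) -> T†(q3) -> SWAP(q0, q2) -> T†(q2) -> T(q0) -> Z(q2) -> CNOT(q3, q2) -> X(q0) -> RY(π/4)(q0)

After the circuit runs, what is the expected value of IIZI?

The observable IIZI averages to 1.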